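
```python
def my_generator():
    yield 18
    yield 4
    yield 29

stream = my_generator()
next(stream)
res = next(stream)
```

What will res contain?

Step 1: my_generator() creates a generator.
Step 2: next(stream) yields 18 (consumed and discarded).
Step 3: next(stream) yields 4, assigned to res.
Therefore res = 4.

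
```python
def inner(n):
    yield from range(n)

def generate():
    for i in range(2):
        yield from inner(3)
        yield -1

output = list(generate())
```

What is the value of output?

Step 1: For each i in range(2):
  i=0: yield from inner(3) -> [0, 1, 2], then yield -1
  i=1: yield from inner(3) -> [0, 1, 2], then yield -1
Therefore output = [0, 1, 2, -1, 0, 1, 2, -1].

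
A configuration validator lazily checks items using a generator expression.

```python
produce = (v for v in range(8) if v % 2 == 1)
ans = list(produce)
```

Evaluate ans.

Step 1: Filter range(8) keeping only odd values:
  v=0: even, excluded
  v=1: odd, included
  v=2: even, excluded
  v=3: odd, included
  v=4: even, excluded
  v=5: odd, included
  v=6: even, excluded
  v=7: odd, included
Therefore ans = [1, 3, 5, 7].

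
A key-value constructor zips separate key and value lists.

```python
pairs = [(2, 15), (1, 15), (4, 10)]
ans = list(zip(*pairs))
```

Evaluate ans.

Step 1: zip(*pairs) transposes: unzips [(2, 15), (1, 15), (4, 10)] into separate sequences.
Step 2: First elements: (2, 1, 4), second elements: (15, 15, 10).
Therefore ans = [(2, 1, 4), (15, 15, 10)].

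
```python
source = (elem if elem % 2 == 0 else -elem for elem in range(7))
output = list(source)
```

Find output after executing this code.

Step 1: For each elem in range(7), yield elem if even, else -elem:
  elem=0: even, yield 0
  elem=1: odd, yield -1
  elem=2: even, yield 2
  elem=3: odd, yield -3
  elem=4: even, yield 4
  elem=5: odd, yield -5
  elem=6: even, yield 6
Therefore output = [0, -1, 2, -3, 4, -5, 6].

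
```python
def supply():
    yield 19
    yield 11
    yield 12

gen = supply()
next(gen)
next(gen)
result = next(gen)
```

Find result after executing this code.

Step 1: supply() creates a generator.
Step 2: next(gen) yields 19 (consumed and discarded).
Step 3: next(gen) yields 11 (consumed and discarded).
Step 4: next(gen) yields 12, assigned to result.
Therefore result = 12.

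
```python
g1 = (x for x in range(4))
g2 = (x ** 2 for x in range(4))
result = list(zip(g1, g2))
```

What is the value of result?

Step 1: g1 produces [0, 1, 2, 3].
Step 2: g2 produces [0, 1, 4, 9].
Step 3: zip pairs them: [(0, 0), (1, 1), (2, 4), (3, 9)].
Therefore result = [(0, 0), (1, 1), (2, 4), (3, 9)].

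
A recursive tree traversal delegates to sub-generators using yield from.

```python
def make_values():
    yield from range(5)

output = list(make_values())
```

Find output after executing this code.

Step 1: yield from delegates to the iterable, yielding each element.
Step 2: Collected values: [0, 1, 2, 3, 4].
Therefore output = [0, 1, 2, 3, 4].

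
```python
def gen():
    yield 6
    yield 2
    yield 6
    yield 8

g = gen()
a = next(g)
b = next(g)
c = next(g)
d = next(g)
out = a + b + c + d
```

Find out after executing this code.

Step 1: Create generator and consume all values:
  a = next(g) = 6
  b = next(g) = 2
  c = next(g) = 6
  d = next(g) = 8
Step 2: out = 6 + 2 + 6 + 8 = 22.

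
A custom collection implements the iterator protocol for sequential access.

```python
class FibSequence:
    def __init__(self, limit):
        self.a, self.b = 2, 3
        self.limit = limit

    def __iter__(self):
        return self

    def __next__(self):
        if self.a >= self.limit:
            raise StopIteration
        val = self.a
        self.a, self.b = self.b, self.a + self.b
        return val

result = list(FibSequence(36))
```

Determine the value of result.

Step 1: Fibonacci-like sequence (a=2, b=3) until >= 36:
  Yield 2, then a,b = 3,5
  Yield 3, then a,b = 5,8
  Yield 5, then a,b = 8,13
  Yield 8, then a,b = 13,21
  Yield 13, then a,b = 21,34
  Yield 21, then a,b = 34,55
  Yield 34, then a,b = 55,89
Step 2: 55 >= 36, stop.
Therefore result = [2, 3, 5, 8, 13, 21, 34].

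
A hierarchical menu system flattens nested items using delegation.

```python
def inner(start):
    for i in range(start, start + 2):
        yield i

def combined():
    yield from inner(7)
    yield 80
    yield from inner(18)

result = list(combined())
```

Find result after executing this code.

Step 1: combined() delegates to inner(7):
  yield 7
  yield 8
Step 2: yield 80
Step 3: Delegates to inner(18):
  yield 18
  yield 19
Therefore result = [7, 8, 80, 18, 19].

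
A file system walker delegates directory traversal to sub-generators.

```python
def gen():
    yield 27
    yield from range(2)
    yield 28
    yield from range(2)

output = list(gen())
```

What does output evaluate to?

Step 1: Trace yields in order:
  yield 27
  yield 0
  yield 1
  yield 28
  yield 0
  yield 1
Therefore output = [27, 0, 1, 28, 0, 1].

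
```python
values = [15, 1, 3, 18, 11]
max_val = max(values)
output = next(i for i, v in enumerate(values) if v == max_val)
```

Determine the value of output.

Step 1: max([15, 1, 3, 18, 11]) = 18.
Step 2: Find first index where value == 18:
  Index 0: 15 != 18
  Index 1: 1 != 18
  Index 2: 3 != 18
  Index 3: 18 == 18, found!
Therefore output = 3.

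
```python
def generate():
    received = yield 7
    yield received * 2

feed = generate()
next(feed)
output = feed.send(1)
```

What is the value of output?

Step 1: next(feed) advances to first yield, producing 7.
Step 2: send(1) resumes, received = 1.
Step 3: yield received * 2 = 1 * 2 = 2.
Therefore output = 2.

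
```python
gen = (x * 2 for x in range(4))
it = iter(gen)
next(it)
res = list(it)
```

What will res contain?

Step 1: Generator produces [0, 2, 4, 6].
Step 2: next(it) consumes first element (0).
Step 3: list(it) collects remaining: [2, 4, 6].
Therefore res = [2, 4, 6].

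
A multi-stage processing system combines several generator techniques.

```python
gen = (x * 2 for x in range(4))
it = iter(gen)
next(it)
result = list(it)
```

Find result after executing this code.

Step 1: Generator produces [0, 2, 4, 6].
Step 2: next(it) consumes first element (0).
Step 3: list(it) collects remaining: [2, 4, 6].
Therefore result = [2, 4, 6].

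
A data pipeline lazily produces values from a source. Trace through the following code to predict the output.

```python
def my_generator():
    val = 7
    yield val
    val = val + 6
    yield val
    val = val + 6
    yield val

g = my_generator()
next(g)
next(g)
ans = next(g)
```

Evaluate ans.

Step 1: Trace through generator execution:
  Yield 1: val starts at 7, yield 7
  Yield 2: val = 7 + 6 = 13, yield 13
  Yield 3: val = 13 + 6 = 19, yield 19
Step 2: First next() gets 7, second next() gets the second value, third next() yields 19.
Therefore ans = 19.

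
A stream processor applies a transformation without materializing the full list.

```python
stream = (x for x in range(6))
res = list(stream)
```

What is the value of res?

Step 1: Generator expression iterates range(6): [0, 1, 2, 3, 4, 5].
Step 2: list() collects all values.
Therefore res = [0, 1, 2, 3, 4, 5].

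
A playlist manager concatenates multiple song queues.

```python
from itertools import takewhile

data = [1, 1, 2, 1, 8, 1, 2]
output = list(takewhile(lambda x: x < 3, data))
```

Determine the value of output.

Step 1: takewhile stops at first element >= 3:
  1 < 3: take
  1 < 3: take
  2 < 3: take
  1 < 3: take
  8 >= 3: stop
Therefore output = [1, 1, 2, 1].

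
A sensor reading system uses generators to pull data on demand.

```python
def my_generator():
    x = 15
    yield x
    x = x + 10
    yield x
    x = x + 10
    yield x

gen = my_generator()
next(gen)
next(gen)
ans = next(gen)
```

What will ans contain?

Step 1: Trace through generator execution:
  Yield 1: x starts at 15, yield 15
  Yield 2: x = 15 + 10 = 25, yield 25
  Yield 3: x = 25 + 10 = 35, yield 35
Step 2: First next() gets 15, second next() gets the second value, third next() yields 35.
Therefore ans = 35.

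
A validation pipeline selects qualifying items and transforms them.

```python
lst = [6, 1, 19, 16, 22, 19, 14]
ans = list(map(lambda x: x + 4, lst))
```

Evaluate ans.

Step 1: Apply lambda x: x + 4 to each element:
  6 -> 10
  1 -> 5
  19 -> 23
  16 -> 20
  22 -> 26
  19 -> 23
  14 -> 18
Therefore ans = [10, 5, 23, 20, 26, 23, 18].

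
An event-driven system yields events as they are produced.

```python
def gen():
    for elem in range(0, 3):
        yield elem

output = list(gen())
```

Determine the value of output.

Step 1: The generator yields each value from range(0, 3).
Step 2: list() consumes all yields: [0, 1, 2].
Therefore output = [0, 1, 2].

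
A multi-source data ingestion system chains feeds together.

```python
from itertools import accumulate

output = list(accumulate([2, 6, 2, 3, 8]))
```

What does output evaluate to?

Step 1: accumulate computes running sums:
  + 2 = 2
  + 6 = 8
  + 2 = 10
  + 3 = 13
  + 8 = 21
Therefore output = [2, 8, 10, 13, 21].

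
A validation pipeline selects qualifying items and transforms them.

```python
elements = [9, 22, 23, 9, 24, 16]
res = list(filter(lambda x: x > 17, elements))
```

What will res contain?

Step 1: Filter elements > 17:
  9: removed
  22: kept
  23: kept
  9: removed
  24: kept
  16: removed
Therefore res = [22, 23, 24].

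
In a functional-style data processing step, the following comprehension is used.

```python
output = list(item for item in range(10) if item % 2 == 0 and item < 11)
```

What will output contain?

Step 1: Filter range(10) where item % 2 == 0 and item < 11:
  item=0: both conditions met, included
  item=1: excluded (1 % 2 != 0)
  item=2: both conditions met, included
  item=3: excluded (3 % 2 != 0)
  item=4: both conditions met, included
  item=5: excluded (5 % 2 != 0)
  item=6: both conditions met, included
  item=7: excluded (7 % 2 != 0)
  item=8: both conditions met, included
  item=9: excluded (9 % 2 != 0)
Therefore output = [0, 2, 4, 6, 8].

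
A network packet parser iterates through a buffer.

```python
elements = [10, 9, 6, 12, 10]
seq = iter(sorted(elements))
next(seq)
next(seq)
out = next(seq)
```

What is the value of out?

Step 1: sorted([10, 9, 6, 12, 10]) = [6, 9, 10, 10, 12].
Step 2: Create iterator and skip 2 elements.
Step 3: next() returns 10.
Therefore out = 10.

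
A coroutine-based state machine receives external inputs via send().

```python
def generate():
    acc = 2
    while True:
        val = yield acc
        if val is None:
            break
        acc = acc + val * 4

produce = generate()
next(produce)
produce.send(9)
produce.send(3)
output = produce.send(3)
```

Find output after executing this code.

Step 1: next() -> yield acc=2.
Step 2: send(9) -> val=9, acc = 2 + 9*4 = 38, yield 38.
Step 3: send(3) -> val=3, acc = 38 + 3*4 = 50, yield 50.
Step 4: send(3) -> val=3, acc = 50 + 3*4 = 62, yield 62.
Therefore output = 62.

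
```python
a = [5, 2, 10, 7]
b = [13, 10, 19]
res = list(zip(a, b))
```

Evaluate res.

Step 1: zip stops at shortest (len(a)=4, len(b)=3):
  Index 0: (5, 13)
  Index 1: (2, 10)
  Index 2: (10, 19)
Step 2: Last element of a (7) has no pair, dropped.
Therefore res = [(5, 13), (2, 10), (10, 19)].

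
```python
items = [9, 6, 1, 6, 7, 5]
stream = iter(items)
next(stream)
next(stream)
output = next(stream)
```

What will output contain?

Step 1: Create iterator over [9, 6, 1, 6, 7, 5].
Step 2: next() consumes 9.
Step 3: next() consumes 6.
Step 4: next() returns 1.
Therefore output = 1.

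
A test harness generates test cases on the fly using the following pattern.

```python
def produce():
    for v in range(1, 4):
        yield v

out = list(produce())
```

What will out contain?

Step 1: The generator yields each value from range(1, 4).
Step 2: list() consumes all yields: [1, 2, 3].
Therefore out = [1, 2, 3].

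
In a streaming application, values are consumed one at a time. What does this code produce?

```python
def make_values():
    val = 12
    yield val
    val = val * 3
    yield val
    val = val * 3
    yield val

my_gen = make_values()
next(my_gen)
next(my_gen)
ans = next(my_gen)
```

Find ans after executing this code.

Step 1: Trace through generator execution:
  Yield 1: val starts at 12, yield 12
  Yield 2: val = 12 * 3 = 36, yield 36
  Yield 3: val = 36 * 3 = 108, yield 108
Step 2: First next() gets 12, second next() gets the second value, third next() yields 108.
Therefore ans = 108.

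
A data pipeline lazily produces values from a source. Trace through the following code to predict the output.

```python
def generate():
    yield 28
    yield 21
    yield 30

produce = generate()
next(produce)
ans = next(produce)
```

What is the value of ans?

Step 1: generate() creates a generator.
Step 2: next(produce) yields 28 (consumed and discarded).
Step 3: next(produce) yields 21, assigned to ans.
Therefore ans = 21.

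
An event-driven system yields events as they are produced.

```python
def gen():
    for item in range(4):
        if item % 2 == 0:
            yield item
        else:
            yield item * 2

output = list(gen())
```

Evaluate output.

Step 1: For each item in range(4), yield item if even, else item*2:
  item=0 (even): yield 0
  item=1 (odd): yield 1*2 = 2
  item=2 (even): yield 2
  item=3 (odd): yield 3*2 = 6
Therefore output = [0, 2, 2, 6].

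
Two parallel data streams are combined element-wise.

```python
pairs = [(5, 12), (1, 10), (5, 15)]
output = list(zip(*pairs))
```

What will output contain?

Step 1: zip(*pairs) transposes: unzips [(5, 12), (1, 10), (5, 15)] into separate sequences.
Step 2: First elements: (5, 1, 5), second elements: (12, 10, 15).
Therefore output = [(5, 1, 5), (12, 10, 15)].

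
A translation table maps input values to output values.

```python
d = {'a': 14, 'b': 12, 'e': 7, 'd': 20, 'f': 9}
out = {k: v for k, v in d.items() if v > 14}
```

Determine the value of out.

Step 1: Filter items where value > 14:
  'a': 14 <= 14: removed
  'b': 12 <= 14: removed
  'e': 7 <= 14: removed
  'd': 20 > 14: kept
  'f': 9 <= 14: removed
Therefore out = {'d': 20}.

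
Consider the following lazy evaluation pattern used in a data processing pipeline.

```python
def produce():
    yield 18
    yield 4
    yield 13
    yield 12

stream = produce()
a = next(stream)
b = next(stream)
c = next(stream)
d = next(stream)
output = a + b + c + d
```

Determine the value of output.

Step 1: Create generator and consume all values:
  a = next(stream) = 18
  b = next(stream) = 4
  c = next(stream) = 13
  d = next(stream) = 12
Step 2: output = 18 + 4 + 13 + 12 = 47.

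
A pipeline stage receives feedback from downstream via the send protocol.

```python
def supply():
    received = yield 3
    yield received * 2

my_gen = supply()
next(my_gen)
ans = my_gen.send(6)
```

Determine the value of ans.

Step 1: next(my_gen) advances to first yield, producing 3.
Step 2: send(6) resumes, received = 6.
Step 3: yield received * 2 = 6 * 2 = 12.
Therefore ans = 12.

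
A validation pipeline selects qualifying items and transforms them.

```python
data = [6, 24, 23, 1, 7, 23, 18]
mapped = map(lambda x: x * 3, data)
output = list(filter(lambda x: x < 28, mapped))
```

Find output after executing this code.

Step 1: Map x * 3:
  6 -> 18
  24 -> 72
  23 -> 69
  1 -> 3
  7 -> 21
  23 -> 69
  18 -> 54
Step 2: Filter for < 28:
  18: kept
  72: removed
  69: removed
  3: kept
  21: kept
  69: removed
  54: removed
Therefore output = [18, 3, 21].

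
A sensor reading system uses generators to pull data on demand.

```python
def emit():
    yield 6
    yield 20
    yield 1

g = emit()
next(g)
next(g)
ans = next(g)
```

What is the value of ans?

Step 1: emit() creates a generator.
Step 2: next(g) yields 6 (consumed and discarded).
Step 3: next(g) yields 20 (consumed and discarded).
Step 4: next(g) yields 1, assigned to ans.
Therefore ans = 1.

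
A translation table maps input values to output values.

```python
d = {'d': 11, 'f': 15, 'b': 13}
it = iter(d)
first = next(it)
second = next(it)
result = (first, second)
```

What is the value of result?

Step 1: iter(d) iterates over keys: ['d', 'f', 'b'].
Step 2: first = next(it) = 'd', second = next(it) = 'f'.
Therefore result = ('d', 'f').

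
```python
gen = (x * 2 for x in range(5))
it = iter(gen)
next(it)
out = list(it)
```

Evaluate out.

Step 1: Generator produces [0, 2, 4, 6, 8].
Step 2: next(it) consumes first element (0).
Step 3: list(it) collects remaining: [2, 4, 6, 8].
Therefore out = [2, 4, 6, 8].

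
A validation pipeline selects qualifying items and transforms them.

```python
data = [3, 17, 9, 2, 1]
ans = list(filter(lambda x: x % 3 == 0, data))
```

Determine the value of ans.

Step 1: Filter elements divisible by 3:
  3 % 3 = 0: kept
  17 % 3 = 2: removed
  9 % 3 = 0: kept
  2 % 3 = 2: removed
  1 % 3 = 1: removed
Therefore ans = [3, 9].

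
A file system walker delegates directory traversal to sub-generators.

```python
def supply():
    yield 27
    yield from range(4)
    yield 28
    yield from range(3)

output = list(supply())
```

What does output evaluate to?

Step 1: Trace yields in order:
  yield 27
  yield 0
  yield 1
  yield 2
  yield 3
  yield 28
  yield 0
  yield 1
  yield 2
Therefore output = [27, 0, 1, 2, 3, 28, 0, 1, 2].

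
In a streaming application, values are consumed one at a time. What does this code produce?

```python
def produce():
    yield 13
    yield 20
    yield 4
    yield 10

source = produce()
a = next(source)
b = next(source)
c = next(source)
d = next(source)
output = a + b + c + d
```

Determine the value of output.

Step 1: Create generator and consume all values:
  a = next(source) = 13
  b = next(source) = 20
  c = next(source) = 4
  d = next(source) = 10
Step 2: output = 13 + 20 + 4 + 10 = 47.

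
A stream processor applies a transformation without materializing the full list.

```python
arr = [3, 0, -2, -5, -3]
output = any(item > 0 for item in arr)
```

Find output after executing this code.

Step 1: Check item > 0 for each element in [3, 0, -2, -5, -3]:
  3 > 0: True
  0 > 0: False
  -2 > 0: False
  -5 > 0: False
  -3 > 0: False
Step 2: any() returns True.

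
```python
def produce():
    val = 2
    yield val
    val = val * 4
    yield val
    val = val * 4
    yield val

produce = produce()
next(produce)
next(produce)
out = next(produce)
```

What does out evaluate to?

Step 1: Trace through generator execution:
  Yield 1: val starts at 2, yield 2
  Yield 2: val = 2 * 4 = 8, yield 8
  Yield 3: val = 8 * 4 = 32, yield 32
Step 2: First next() gets 2, second next() gets the second value, third next() yields 32.
Therefore out = 32.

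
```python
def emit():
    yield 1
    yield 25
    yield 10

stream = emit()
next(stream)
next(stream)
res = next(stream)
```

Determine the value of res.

Step 1: emit() creates a generator.
Step 2: next(stream) yields 1 (consumed and discarded).
Step 3: next(stream) yields 25 (consumed and discarded).
Step 4: next(stream) yields 10, assigned to res.
Therefore res = 10.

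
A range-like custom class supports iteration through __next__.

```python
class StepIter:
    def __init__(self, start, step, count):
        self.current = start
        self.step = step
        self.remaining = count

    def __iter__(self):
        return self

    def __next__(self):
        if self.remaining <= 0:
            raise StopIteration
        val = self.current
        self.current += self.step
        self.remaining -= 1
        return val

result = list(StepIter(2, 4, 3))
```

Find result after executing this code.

Step 1: StepIter starts at 2, increments by 4, for 3 steps:
  Yield 2, then current += 4
  Yield 6, then current += 4
  Yield 10, then current += 4
Therefore result = [2, 6, 10].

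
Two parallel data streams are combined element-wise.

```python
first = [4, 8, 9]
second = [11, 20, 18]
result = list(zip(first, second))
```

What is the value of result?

Step 1: zip pairs elements at same index:
  Index 0: (4, 11)
  Index 1: (8, 20)
  Index 2: (9, 18)
Therefore result = [(4, 11), (8, 20), (9, 18)].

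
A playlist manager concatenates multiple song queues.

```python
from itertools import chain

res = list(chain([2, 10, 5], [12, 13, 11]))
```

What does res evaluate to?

Step 1: chain() concatenates iterables: [2, 10, 5] + [12, 13, 11].
Therefore res = [2, 10, 5, 12, 13, 11].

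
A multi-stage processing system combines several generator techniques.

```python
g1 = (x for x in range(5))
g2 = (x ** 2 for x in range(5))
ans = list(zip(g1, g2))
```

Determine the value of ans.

Step 1: g1 produces [0, 1, 2, 3, 4].
Step 2: g2 produces [0, 1, 4, 9, 16].
Step 3: zip pairs them: [(0, 0), (1, 1), (2, 4), (3, 9), (4, 16)].
Therefore ans = [(0, 0), (1, 1), (2, 4), (3, 9), (4, 16)].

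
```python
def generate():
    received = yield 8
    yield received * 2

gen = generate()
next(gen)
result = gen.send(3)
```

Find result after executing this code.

Step 1: next(gen) advances to first yield, producing 8.
Step 2: send(3) resumes, received = 3.
Step 3: yield received * 2 = 3 * 2 = 6.
Therefore result = 6.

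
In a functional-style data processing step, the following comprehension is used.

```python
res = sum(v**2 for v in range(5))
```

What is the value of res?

Step 1: Compute v**2 for each v in range(5):
  v=0: 0**2 = 0
  v=1: 1**2 = 1
  v=2: 2**2 = 4
  v=3: 3**2 = 9
  v=4: 4**2 = 16
Step 2: sum = 0 + 1 + 4 + 9 + 16 = 30.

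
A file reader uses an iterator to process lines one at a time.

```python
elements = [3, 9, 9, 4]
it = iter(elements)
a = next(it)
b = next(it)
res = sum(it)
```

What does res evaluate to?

Step 1: Create iterator over [3, 9, 9, 4].
Step 2: a = next() = 3, b = next() = 9.
Step 3: sum() of remaining [9, 4] = 13.
Therefore res = 13.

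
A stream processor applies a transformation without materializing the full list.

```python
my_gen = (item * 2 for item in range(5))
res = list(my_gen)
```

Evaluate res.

Step 1: For each item in range(5), compute item*2:
  item=0: 0*2 = 0
  item=1: 1*2 = 2
  item=2: 2*2 = 4
  item=3: 3*2 = 6
  item=4: 4*2 = 8
Therefore res = [0, 2, 4, 6, 8].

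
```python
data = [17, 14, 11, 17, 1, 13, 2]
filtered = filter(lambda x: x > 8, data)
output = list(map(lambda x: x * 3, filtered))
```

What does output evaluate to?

Step 1: Filter data for elements > 8:
  17: kept
  14: kept
  11: kept
  17: kept
  1: removed
  13: kept
  2: removed
Step 2: Map x * 3 on filtered [17, 14, 11, 17, 13]:
  17 -> 51
  14 -> 42
  11 -> 33
  17 -> 51
  13 -> 39
Therefore output = [51, 42, 33, 51, 39].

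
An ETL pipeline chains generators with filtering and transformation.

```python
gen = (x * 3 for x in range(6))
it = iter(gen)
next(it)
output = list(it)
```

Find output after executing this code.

Step 1: Generator produces [0, 3, 6, 9, 12, 15].
Step 2: next(it) consumes first element (0).
Step 3: list(it) collects remaining: [3, 6, 9, 12, 15].
Therefore output = [3, 6, 9, 12, 15].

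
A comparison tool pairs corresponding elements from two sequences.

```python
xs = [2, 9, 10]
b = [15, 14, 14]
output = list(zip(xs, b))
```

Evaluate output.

Step 1: zip pairs elements at same index:
  Index 0: (2, 15)
  Index 1: (9, 14)
  Index 2: (10, 14)
Therefore output = [(2, 15), (9, 14), (10, 14)].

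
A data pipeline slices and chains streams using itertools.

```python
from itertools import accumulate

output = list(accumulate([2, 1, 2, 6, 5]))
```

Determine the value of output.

Step 1: accumulate computes running sums:
  + 2 = 2
  + 1 = 3
  + 2 = 5
  + 6 = 11
  + 5 = 16
Therefore output = [2, 3, 5, 11, 16].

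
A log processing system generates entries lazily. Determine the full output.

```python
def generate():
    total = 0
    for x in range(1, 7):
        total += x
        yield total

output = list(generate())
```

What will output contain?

Step 1: Generator accumulates running sum:
  x=1: total = 1, yield 1
  x=2: total = 3, yield 3
  x=3: total = 6, yield 6
  x=4: total = 10, yield 10
  x=5: total = 15, yield 15
  x=6: total = 21, yield 21
Therefore output = [1, 3, 6, 10, 15, 21].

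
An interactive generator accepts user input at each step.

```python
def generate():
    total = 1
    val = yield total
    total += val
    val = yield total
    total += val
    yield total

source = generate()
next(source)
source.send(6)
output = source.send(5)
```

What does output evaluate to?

Step 1: next() -> yield total=1.
Step 2: send(6) -> val=6, total = 1+6 = 7, yield 7.
Step 3: send(5) -> val=5, total = 7+5 = 12, yield 12.
Therefore output = 12.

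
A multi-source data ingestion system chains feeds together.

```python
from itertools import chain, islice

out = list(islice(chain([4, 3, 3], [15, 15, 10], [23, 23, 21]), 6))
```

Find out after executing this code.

Step 1: chain([4, 3, 3], [15, 15, 10], [23, 23, 21]) = [4, 3, 3, 15, 15, 10, 23, 23, 21].
Step 2: islice takes first 6 elements: [4, 3, 3, 15, 15, 10].
Therefore out = [4, 3, 3, 15, 15, 10].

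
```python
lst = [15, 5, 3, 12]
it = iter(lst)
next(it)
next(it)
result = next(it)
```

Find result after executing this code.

Step 1: Create iterator over [15, 5, 3, 12].
Step 2: next() consumes 15.
Step 3: next() consumes 5.
Step 4: next() returns 3.
Therefore result = 3.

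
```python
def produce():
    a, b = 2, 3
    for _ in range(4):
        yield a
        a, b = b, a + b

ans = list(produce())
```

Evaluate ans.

Step 1: Fibonacci-like sequence starting with a=2, b=3:
  Iteration 1: yield a=2, then a,b = 3,5
  Iteration 2: yield a=3, then a,b = 5,8
  Iteration 3: yield a=5, then a,b = 8,13
  Iteration 4: yield a=8, then a,b = 13,21
Therefore ans = [2, 3, 5, 8].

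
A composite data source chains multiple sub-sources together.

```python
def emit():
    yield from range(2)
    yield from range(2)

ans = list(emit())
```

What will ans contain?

Step 1: Trace yields in order:
  yield 0
  yield 1
  yield 0
  yield 1
Therefore ans = [0, 1, 0, 1].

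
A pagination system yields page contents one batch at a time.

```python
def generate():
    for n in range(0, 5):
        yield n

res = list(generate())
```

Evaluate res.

Step 1: The generator yields each value from range(0, 5).
Step 2: list() consumes all yields: [0, 1, 2, 3, 4].
Therefore res = [0, 1, 2, 3, 4].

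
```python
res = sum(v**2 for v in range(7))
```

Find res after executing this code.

Step 1: Compute v**2 for each v in range(7):
  v=0: 0**2 = 0
  v=1: 1**2 = 1
  v=2: 2**2 = 4
  v=3: 3**2 = 9
  v=4: 4**2 = 16
  v=5: 5**2 = 25
  v=6: 6**2 = 36
Step 2: sum = 0 + 1 + 4 + 9 + 16 + 25 + 36 = 91.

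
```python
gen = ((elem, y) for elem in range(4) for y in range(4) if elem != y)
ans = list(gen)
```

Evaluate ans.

Step 1: Nested generator over range(4) x range(4) where elem != y:
  (0, 0): excluded (elem == y)
  (0, 1): included
  (0, 2): included
  (0, 3): included
  (1, 0): included
  (1, 1): excluded (elem == y)
  (1, 2): included
  (1, 3): included
  (2, 0): included
  (2, 1): included
  (2, 2): excluded (elem == y)
  (2, 3): included
  (3, 0): included
  (3, 1): included
  (3, 2): included
  (3, 3): excluded (elem == y)
Therefore ans = [(0, 1), (0, 2), (0, 3), (1, 0), (1, 2), (1, 3), (2, 0), (2, 1), (2, 3), (3, 0), (3, 1), (3, 2)].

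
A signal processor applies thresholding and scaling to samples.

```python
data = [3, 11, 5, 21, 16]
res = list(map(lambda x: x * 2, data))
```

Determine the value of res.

Step 1: Apply lambda x: x * 2 to each element:
  3 -> 6
  11 -> 22
  5 -> 10
  21 -> 42
  16 -> 32
Therefore res = [6, 22, 10, 42, 32].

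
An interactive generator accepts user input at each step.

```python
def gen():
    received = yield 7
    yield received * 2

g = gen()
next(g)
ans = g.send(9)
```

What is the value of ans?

Step 1: next(g) advances to first yield, producing 7.
Step 2: send(9) resumes, received = 9.
Step 3: yield received * 2 = 9 * 2 = 18.
Therefore ans = 18.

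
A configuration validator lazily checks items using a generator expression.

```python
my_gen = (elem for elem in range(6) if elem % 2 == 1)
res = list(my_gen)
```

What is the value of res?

Step 1: Filter range(6) keeping only odd values:
  elem=0: even, excluded
  elem=1: odd, included
  elem=2: even, excluded
  elem=3: odd, included
  elem=4: even, excluded
  elem=5: odd, included
Therefore res = [1, 3, 5].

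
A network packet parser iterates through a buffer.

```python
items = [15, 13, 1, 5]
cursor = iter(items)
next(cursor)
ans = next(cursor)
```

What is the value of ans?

Step 1: Create iterator over [15, 13, 1, 5].
Step 2: next() consumes 15.
Step 3: next() returns 13.
Therefore ans = 13.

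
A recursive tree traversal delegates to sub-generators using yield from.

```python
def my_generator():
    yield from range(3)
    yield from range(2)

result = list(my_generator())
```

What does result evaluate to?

Step 1: Trace yields in order:
  yield 0
  yield 1
  yield 2
  yield 0
  yield 1
Therefore result = [0, 1, 2, 0, 1].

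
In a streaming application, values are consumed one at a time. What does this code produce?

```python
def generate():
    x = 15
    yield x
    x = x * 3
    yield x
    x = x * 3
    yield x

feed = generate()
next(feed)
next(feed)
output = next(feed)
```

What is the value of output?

Step 1: Trace through generator execution:
  Yield 1: x starts at 15, yield 15
  Yield 2: x = 15 * 3 = 45, yield 45
  Yield 3: x = 45 * 3 = 135, yield 135
Step 2: First next() gets 15, second next() gets the second value, third next() yields 135.
Therefore output = 135.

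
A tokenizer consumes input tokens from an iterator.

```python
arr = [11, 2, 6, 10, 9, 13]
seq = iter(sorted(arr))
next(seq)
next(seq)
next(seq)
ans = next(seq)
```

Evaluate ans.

Step 1: sorted([11, 2, 6, 10, 9, 13]) = [2, 6, 9, 10, 11, 13].
Step 2: Create iterator and skip 3 elements.
Step 3: next() returns 10.
Therefore ans = 10.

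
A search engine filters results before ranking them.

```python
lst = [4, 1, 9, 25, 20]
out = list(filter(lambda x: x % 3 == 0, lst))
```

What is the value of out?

Step 1: Filter elements divisible by 3:
  4 % 3 = 1: removed
  1 % 3 = 1: removed
  9 % 3 = 0: kept
  25 % 3 = 1: removed
  20 % 3 = 2: removed
Therefore out = [9].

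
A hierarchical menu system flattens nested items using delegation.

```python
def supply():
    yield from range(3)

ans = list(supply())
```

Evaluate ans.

Step 1: yield from delegates to the iterable, yielding each element.
Step 2: Collected values: [0, 1, 2].
Therefore ans = [0, 1, 2].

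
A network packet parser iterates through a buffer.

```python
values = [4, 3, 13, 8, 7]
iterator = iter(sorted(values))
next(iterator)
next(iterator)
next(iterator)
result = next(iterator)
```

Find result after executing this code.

Step 1: sorted([4, 3, 13, 8, 7]) = [3, 4, 7, 8, 13].
Step 2: Create iterator and skip 3 elements.
Step 3: next() returns 8.
Therefore result = 8.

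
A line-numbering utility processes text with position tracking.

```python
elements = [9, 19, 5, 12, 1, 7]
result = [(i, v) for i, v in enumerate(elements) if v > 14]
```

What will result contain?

Step 1: Filter enumerate([9, 19, 5, 12, 1, 7]) keeping v > 14:
  (0, 9): 9 <= 14, excluded
  (1, 19): 19 > 14, included
  (2, 5): 5 <= 14, excluded
  (3, 12): 12 <= 14, excluded
  (4, 1): 1 <= 14, excluded
  (5, 7): 7 <= 14, excluded
Therefore result = [(1, 19)].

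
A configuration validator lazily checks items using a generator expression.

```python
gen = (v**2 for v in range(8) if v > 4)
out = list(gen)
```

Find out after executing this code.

Step 1: For range(8), keep v > 4, then square:
  v=0: 0 <= 4, excluded
  v=1: 1 <= 4, excluded
  v=2: 2 <= 4, excluded
  v=3: 3 <= 4, excluded
  v=4: 4 <= 4, excluded
  v=5: 5 > 4, yield 5**2 = 25
  v=6: 6 > 4, yield 6**2 = 36
  v=7: 7 > 4, yield 7**2 = 49
Therefore out = [25, 36, 49].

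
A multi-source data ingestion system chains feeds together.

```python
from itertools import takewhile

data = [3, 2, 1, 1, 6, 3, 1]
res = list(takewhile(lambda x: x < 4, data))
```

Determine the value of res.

Step 1: takewhile stops at first element >= 4:
  3 < 4: take
  2 < 4: take
  1 < 4: take
  1 < 4: take
  6 >= 4: stop
Therefore res = [3, 2, 1, 1].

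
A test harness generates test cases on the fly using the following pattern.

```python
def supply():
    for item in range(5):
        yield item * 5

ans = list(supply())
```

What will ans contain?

Step 1: For each item in range(5), yield item * 5:
  item=0: yield 0 * 5 = 0
  item=1: yield 1 * 5 = 5
  item=2: yield 2 * 5 = 10
  item=3: yield 3 * 5 = 15
  item=4: yield 4 * 5 = 20
Therefore ans = [0, 5, 10, 15, 20].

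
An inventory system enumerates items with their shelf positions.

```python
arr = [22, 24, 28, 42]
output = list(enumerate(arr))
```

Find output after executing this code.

Step 1: enumerate pairs each element with its index:
  (0, 22)
  (1, 24)
  (2, 28)
  (3, 42)
Therefore output = [(0, 22), (1, 24), (2, 28), (3, 42)].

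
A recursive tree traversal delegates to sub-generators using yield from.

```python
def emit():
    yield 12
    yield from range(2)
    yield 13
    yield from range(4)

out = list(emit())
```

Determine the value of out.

Step 1: Trace yields in order:
  yield 12
  yield 0
  yield 1
  yield 13
  yield 0
  yield 1
  yield 2
  yield 3
Therefore out = [12, 0, 1, 13, 0, 1, 2, 3].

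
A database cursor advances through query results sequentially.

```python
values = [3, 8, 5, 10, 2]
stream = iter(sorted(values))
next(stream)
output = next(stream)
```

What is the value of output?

Step 1: sorted([3, 8, 5, 10, 2]) = [2, 3, 5, 8, 10].
Step 2: Create iterator and skip 1 elements.
Step 3: next() returns 3.
Therefore output = 3.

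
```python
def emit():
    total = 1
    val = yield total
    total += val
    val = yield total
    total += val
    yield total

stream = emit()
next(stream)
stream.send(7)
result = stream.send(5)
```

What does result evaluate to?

Step 1: next() -> yield total=1.
Step 2: send(7) -> val=7, total = 1+7 = 8, yield 8.
Step 3: send(5) -> val=5, total = 8+5 = 13, yield 13.
Therefore result = 13.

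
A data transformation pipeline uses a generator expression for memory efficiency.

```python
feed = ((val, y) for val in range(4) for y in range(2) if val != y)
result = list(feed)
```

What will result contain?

Step 1: Nested generator over range(4) x range(2) where val != y:
  (0, 0): excluded (val == y)
  (0, 1): included
  (1, 0): included
  (1, 1): excluded (val == y)
  (2, 0): included
  (2, 1): included
  (3, 0): included
  (3, 1): included
Therefore result = [(0, 1), (1, 0), (2, 0), (2, 1), (3, 0), (3, 1)].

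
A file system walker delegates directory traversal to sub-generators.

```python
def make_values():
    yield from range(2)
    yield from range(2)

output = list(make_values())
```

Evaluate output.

Step 1: Trace yields in order:
  yield 0
  yield 1
  yield 0
  yield 1
Therefore output = [0, 1, 0, 1].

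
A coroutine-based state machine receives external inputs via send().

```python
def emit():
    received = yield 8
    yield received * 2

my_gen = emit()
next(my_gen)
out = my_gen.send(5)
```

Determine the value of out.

Step 1: next(my_gen) advances to first yield, producing 8.
Step 2: send(5) resumes, received = 5.
Step 3: yield received * 2 = 5 * 2 = 10.
Therefore out = 10.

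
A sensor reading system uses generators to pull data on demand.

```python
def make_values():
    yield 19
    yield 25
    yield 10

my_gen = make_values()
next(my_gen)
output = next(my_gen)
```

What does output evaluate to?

Step 1: make_values() creates a generator.
Step 2: next(my_gen) yields 19 (consumed and discarded).
Step 3: next(my_gen) yields 25, assigned to output.
Therefore output = 25.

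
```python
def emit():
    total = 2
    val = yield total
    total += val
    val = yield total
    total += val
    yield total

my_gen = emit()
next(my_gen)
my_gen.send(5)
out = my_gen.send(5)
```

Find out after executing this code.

Step 1: next() -> yield total=2.
Step 2: send(5) -> val=5, total = 2+5 = 7, yield 7.
Step 3: send(5) -> val=5, total = 7+5 = 12, yield 12.
Therefore out = 12.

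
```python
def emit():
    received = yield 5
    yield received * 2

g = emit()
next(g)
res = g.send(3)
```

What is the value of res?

Step 1: next(g) advances to first yield, producing 5.
Step 2: send(3) resumes, received = 3.
Step 3: yield received * 2 = 3 * 2 = 6.
Therefore res = 6.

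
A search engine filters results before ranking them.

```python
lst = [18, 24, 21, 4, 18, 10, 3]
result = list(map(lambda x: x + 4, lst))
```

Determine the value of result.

Step 1: Apply lambda x: x + 4 to each element:
  18 -> 22
  24 -> 28
  21 -> 25
  4 -> 8
  18 -> 22
  10 -> 14
  3 -> 7
Therefore result = [22, 28, 25, 8, 22, 14, 7].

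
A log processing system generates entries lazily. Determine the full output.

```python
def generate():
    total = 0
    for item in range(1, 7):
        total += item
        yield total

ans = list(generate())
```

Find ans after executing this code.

Step 1: Generator accumulates running sum:
  item=1: total = 1, yield 1
  item=2: total = 3, yield 3
  item=3: total = 6, yield 6
  item=4: total = 10, yield 10
  item=5: total = 15, yield 15
  item=6: total = 21, yield 21
Therefore ans = [1, 3, 6, 10, 15, 21].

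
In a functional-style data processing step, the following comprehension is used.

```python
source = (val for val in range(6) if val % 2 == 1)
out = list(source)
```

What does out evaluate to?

Step 1: Filter range(6) keeping only odd values:
  val=0: even, excluded
  val=1: odd, included
  val=2: even, excluded
  val=3: odd, included
  val=4: even, excluded
  val=5: odd, included
Therefore out = [1, 3, 5].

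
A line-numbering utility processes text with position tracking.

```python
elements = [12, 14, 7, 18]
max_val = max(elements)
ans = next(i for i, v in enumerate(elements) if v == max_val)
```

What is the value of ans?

Step 1: max([12, 14, 7, 18]) = 18.
Step 2: Find first index where value == 18:
  Index 0: 12 != 18
  Index 1: 14 != 18
  Index 2: 7 != 18
  Index 3: 18 == 18, found!
Therefore ans = 3.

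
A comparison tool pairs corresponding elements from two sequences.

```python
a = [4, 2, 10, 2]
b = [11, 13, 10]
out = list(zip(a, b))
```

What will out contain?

Step 1: zip stops at shortest (len(a)=4, len(b)=3):
  Index 0: (4, 11)
  Index 1: (2, 13)
  Index 2: (10, 10)
Step 2: Last element of a (2) has no pair, dropped.
Therefore out = [(4, 11), (2, 13), (10, 10)].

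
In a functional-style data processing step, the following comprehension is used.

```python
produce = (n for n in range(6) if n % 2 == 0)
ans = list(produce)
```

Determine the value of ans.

Step 1: Filter range(6) keeping only even values:
  n=0: even, included
  n=1: odd, excluded
  n=2: even, included
  n=3: odd, excluded
  n=4: even, included
  n=5: odd, excluded
Therefore ans = [0, 2, 4].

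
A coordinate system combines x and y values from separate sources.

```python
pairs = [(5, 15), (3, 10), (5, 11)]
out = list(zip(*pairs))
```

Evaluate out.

Step 1: zip(*pairs) transposes: unzips [(5, 15), (3, 10), (5, 11)] into separate sequences.
Step 2: First elements: (5, 3, 5), second elements: (15, 10, 11).
Therefore out = [(5, 3, 5), (15, 10, 11)].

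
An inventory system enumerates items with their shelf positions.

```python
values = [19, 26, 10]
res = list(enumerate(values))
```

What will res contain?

Step 1: enumerate pairs each element with its index:
  (0, 19)
  (1, 26)
  (2, 10)
Therefore res = [(0, 19), (1, 26), (2, 10)].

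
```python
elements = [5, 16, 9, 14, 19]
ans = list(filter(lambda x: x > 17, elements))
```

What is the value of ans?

Step 1: Filter elements > 17:
  5: removed
  16: removed
  9: removed
  14: removed
  19: kept
Therefore ans = [19].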